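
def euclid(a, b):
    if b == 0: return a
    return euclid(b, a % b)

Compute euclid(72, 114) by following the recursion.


euclid(72, 114) = euclid(114, 72)
euclid(114, 72) = euclid(72, 42)
euclid(72, 42) = euclid(42, 30)
euclid(42, 30) = euclid(30, 12)
euclid(30, 12) = euclid(12, 6)
euclid(12, 6) = euclid(6, 0)
euclid(6, 0) = 6  (base case)

6


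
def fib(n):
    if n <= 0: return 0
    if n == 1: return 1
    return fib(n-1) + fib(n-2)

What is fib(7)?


Computing fib(7) bottom-up:
fib(0) = 0
fib(1) = 1
fib(2) = fib(1) + fib(0) = 1 + 0 = 1
fib(3) = fib(2) + fib(1) = 1 + 1 = 2
fib(4) = fib(3) + fib(2) = 2 + 1 = 3
fib(5) = fib(4) + fib(3) = 3 + 2 = 5
fib(6) = fib(5) + fib(4) = 5 + 3 = 8
fib(7) = fib(6) + fib(5) = 8 + 5 = 13

13


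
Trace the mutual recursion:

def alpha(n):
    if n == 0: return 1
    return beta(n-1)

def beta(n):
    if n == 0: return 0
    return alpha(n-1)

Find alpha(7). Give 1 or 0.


alpha(7) = beta(6)
beta(6) = alpha(5)
alpha(5) = beta(4)
beta(4) = alpha(3)
alpha(3) = beta(2)
beta(2) = alpha(1)
alpha(1) = beta(0)
beta(0) = 0  (base case)
Result: 0

0


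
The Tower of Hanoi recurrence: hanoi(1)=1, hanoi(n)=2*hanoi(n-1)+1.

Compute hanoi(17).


hanoi(17) = 2 * hanoi(16) + 1
hanoi(16) = 2 * hanoi(15) + 1
hanoi(15) = 2 * hanoi(14) + 1
hanoi(14) = 2 * hanoi(13) + 1
hanoi(13) = 2 * hanoi(12) + 1
hanoi(12) = 2 * hanoi(11) + 1
hanoi(11) = 2 * hanoi(10) + 1
hanoi(10) = 2 * hanoi(9) + 1
hanoi(9) = 2 * hanoi(8) + 1
hanoi(8) = 2 * hanoi(7) + 1
hanoi(7) = 2 * hanoi(6) + 1
hanoi(6) = 2 * hanoi(5) + 1
hanoi(5) = 2 * hanoi(4) + 1
hanoi(4) = 2 * hanoi(3) + 1
hanoi(3) = 2 * hanoi(2) + 1
hanoi(2) = 2 * hanoi(1) + 1
hanoi(1) = 1  (base case)
hanoi(2) = 2 * 1 + 1 = 3
hanoi(3) = 2 * 3 + 1 = 7
hanoi(4) = 2 * 7 + 1 = 15
hanoi(5) = 2 * 15 + 1 = 31
hanoi(6) = 2 * 31 + 1 = 63
hanoi(7) = 2 * 63 + 1 = 127
hanoi(8) = 2 * 127 + 1 = 255
hanoi(9) = 2 * 255 + 1 = 511
hanoi(10) = 2 * 511 + 1 = 1023
hanoi(11) = 2 * 1023 + 1 = 2047
hanoi(12) = 2 * 2047 + 1 = 4095
hanoi(13) = 2 * 4095 + 1 = 8191
hanoi(14) = 2 * 8191 + 1 = 16383
hanoi(15) = 2 * 16383 + 1 = 32767
hanoi(16) = 2 * 32767 + 1 = 65535
hanoi(17) = 2 * 65535 + 1 = 131071

131071


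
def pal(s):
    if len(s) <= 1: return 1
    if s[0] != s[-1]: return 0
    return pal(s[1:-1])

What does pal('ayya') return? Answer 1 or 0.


pal('ayya'): s[0]='a' == s[-1]='a' -> check pal('yy')
pal('yy'): s[0]='y' == s[-1]='y' -> check pal('')
pal(''): len <= 1 -> return 1  (base case)
Result: 1 (palindrome)

1


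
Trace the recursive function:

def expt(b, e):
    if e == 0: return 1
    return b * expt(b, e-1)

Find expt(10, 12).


expt(10, 12)
= 10 * expt(10, 11)
= 10 * 10 * expt(10, 10)
= 10 * 10 * 10 * expt(10, 9)
= 10 * 10 * 10 * 10 * expt(10, 8)
= 10 * 10 * 10 * 10 * 10 * expt(10, 7)
= 10 * 10 * 10 * 10 * 10 * 10 * expt(10, 6)
= 10 * 10 * 10 * 10 * 10 * 10 * 10 * expt(10, 5)
= 10 * 10 * 10 * 10 * 10 * 10 * 10 * 10 * expt(10, 4)
= 10 * 10 * 10 * 10 * 10 * 10 * 10 * 10 * 10 * expt(10, 3)
= 10 * 10 * 10 * 10 * 10 * 10 * 10 * 10 * 10 * 10 * expt(10, 2)
= 10 * 10 * 10 * 10 * 10 * 10 * 10 * 10 * 10 * 10 * 10 * expt(10, 1)
= 10 * 10 * 10 * 10 * 10 * 10 * 10 * 10 * 10 * 10 * 10 * 10 * expt(10, 0)
= 10 * 10 * 10 * 10 * 10 * 10 * 10 * 10 * 10 * 10 * 10 * 10 * 1
= 1000000000000

1000000000000


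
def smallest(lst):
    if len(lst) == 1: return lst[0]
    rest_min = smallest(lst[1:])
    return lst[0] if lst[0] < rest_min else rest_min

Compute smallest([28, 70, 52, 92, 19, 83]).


smallest([28, 70, 52, 92, 19, 83]): compare 28 with smallest([70, 52, 92, 19, 83])
smallest([70, 52, 92, 19, 83]): compare 70 with smallest([52, 92, 19, 83])
smallest([52, 92, 19, 83]): compare 52 with smallest([92, 19, 83])
smallest([92, 19, 83]): compare 92 with smallest([19, 83])
smallest([19, 83]): compare 19 with smallest([83])
smallest([83]) = 83  (base case)
Compare 19 with 83 -> 19
Compare 92 with 19 -> 19
Compare 52 with 19 -> 19
Compare 70 with 19 -> 19
Compare 28 with 19 -> 19

19


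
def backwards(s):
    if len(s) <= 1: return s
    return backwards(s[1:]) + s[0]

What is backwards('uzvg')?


backwards('uzvg') = backwards('zvg') + 'u'
backwards('zvg') = backwards('vg') + 'z'
backwards('vg') = backwards('g') + 'v'
backwards('g') = 'g'  (base case)
Concatenating: 'g' + 'v' + 'z' + 'u' = 'gvzu'

gvzu


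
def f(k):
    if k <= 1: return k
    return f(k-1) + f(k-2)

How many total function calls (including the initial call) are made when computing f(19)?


Let C(n) = total calls for f(n)
C(0) = 1, C(1) = 1
C(2) = 1 + C(1) + C(0) = 1 + 1 + 1 = 3
C(3) = 1 + C(2) + C(1) = 1 + 3 + 1 = 5
C(4) = 1 + C(3) + C(2) = 1 + 5 + 3 = 9
C(5) = 1 + C(4) + C(3) = 1 + 9 + 5 = 15
C(6) = 1 + C(5) + C(4) = 1 + 15 + 9 = 25
C(7) = 1 + C(6) + C(5) = 1 + 25 + 15 = 41
C(8) = 1 + C(7) + C(6) = 1 + 41 + 25 = 67
C(9) = 1 + C(8) + C(7) = 1 + 67 + 41 = 109
C(10) = 1 + C(9) + C(8) = 1 + 109 + 67 = 177
C(11) = 1 + C(10) + C(9) = 1 + 177 + 109 = 287
C(12) = 1 + C(11) + C(10) = 1 + 287 + 177 = 465
C(13) = 1 + C(12) + C(11) = 1 + 465 + 287 = 753
C(14) = 1 + C(13) + C(12) = 1 + 753 + 465 = 1219
C(15) = 1 + C(14) + C(13) = 1 + 1219 + 753 = 1973
C(16) = 1 + C(15) + C(14) = 1 + 1973 + 1219 = 3193
C(17) = 1 + C(16) + C(15) = 1 + 3193 + 1973 = 5167
C(18) = 1 + C(17) + C(16) = 1 + 5167 + 3193 = 8361
C(19) = 1 + C(18) + C(17) = 1 + 8361 + 5167 = 13529

13529


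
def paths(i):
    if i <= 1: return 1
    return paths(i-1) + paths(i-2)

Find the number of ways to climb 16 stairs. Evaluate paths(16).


Building up from base cases:
paths(0) = 1
paths(1) = 1
paths(2) = paths(1) + paths(0) = 1 + 1 = 2
paths(3) = paths(2) + paths(1) = 2 + 1 = 3
paths(4) = paths(3) + paths(2) = 3 + 2 = 5
paths(5) = paths(4) + paths(3) = 5 + 3 = 8
paths(6) = paths(5) + paths(4) = 8 + 5 = 13
paths(7) = paths(6) + paths(5) = 13 + 8 = 21
paths(8) = paths(7) + paths(6) = 21 + 13 = 34
paths(9) = paths(8) + paths(7) = 34 + 21 = 55
paths(10) = paths(9) + paths(8) = 55 + 34 = 89
paths(11) = paths(10) + paths(9) = 89 + 55 = 144
paths(12) = paths(11) + paths(10) = 144 + 89 = 233
paths(13) = paths(12) + paths(11) = 233 + 144 = 377
paths(14) = paths(13) + paths(12) = 377 + 233 = 610
paths(15) = paths(14) + paths(13) = 610 + 377 = 987
paths(16) = paths(15) + paths(14) = 987 + 610 = 1597

1597


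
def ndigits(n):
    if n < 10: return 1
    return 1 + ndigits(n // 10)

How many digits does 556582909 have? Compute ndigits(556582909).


ndigits(556582909) = 1 + ndigits(55658290)
ndigits(55658290) = 1 + ndigits(5565829)
ndigits(5565829) = 1 + ndigits(556582)
ndigits(556582) = 1 + ndigits(55658)
ndigits(55658) = 1 + ndigits(5565)
ndigits(5565) = 1 + ndigits(556)
ndigits(556) = 1 + ndigits(55)
ndigits(55) = 1 + ndigits(5)
ndigits(5) = 1  (base case: 5 < 10)
Unwinding: 1 + 1 + 1 + 1 + 1 + 1 + 1 + 1 + 1 = 9

9


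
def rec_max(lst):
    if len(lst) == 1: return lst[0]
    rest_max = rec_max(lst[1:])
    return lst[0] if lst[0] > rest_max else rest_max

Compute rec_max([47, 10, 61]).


rec_max([47, 10, 61]): compare 47 with rec_max([10, 61])
rec_max([10, 61]): compare 10 with rec_max([61])
rec_max([61]) = 61  (base case)
Compare 10 with 61 -> 61
Compare 47 with 61 -> 61

61


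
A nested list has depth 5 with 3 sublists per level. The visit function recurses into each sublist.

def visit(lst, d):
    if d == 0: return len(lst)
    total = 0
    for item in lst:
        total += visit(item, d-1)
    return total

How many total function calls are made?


At depth 0 (root): 1 call
At depth 1: each of 1 parents calls visit on 3 children = 3 calls
At depth 2: each of 3 parents calls visit on 3 children = 9 calls
At depth 3: each of 9 parents calls visit on 3 children = 27 calls
At depth 4: each of 27 parents calls visit on 3 children = 81 calls
At depth 5: each of 81 parents calls visit on 3 children = 243 calls
Total: 1 + 3 + 9 + 27 + 81 + 243 = 364

364


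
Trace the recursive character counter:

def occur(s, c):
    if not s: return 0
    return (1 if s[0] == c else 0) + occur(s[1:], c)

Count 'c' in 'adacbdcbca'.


s[0]='a' != 'c' -> 0
s[0]='d' != 'c' -> 0
s[0]='a' != 'c' -> 0
s[0]='c' == 'c' -> 1
s[0]='b' != 'c' -> 0
s[0]='d' != 'c' -> 0
s[0]='c' == 'c' -> 1
s[0]='b' != 'c' -> 0
s[0]='c' == 'c' -> 1
s[0]='a' != 'c' -> 0
Sum: 0 + 0 + 0 + 1 + 0 + 0 + 1 + 0 + 1 + 0 = 3

3


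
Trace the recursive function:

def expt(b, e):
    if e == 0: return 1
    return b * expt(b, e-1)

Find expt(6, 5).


expt(6, 5)
= 6 * expt(6, 4)
= 6 * 6 * expt(6, 3)
= 6 * 6 * 6 * expt(6, 2)
= 6 * 6 * 6 * 6 * expt(6, 1)
= 6 * 6 * 6 * 6 * 6 * expt(6, 0)
= 6 * 6 * 6 * 6 * 6 * 1
= 7776

7776


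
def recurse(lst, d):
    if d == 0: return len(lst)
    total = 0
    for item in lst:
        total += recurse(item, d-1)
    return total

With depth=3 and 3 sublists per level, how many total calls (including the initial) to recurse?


At depth 0 (root): 1 call
At depth 1: each of 1 parents calls recurse on 3 children = 3 calls
At depth 2: each of 3 parents calls recurse on 3 children = 9 calls
At depth 3: each of 9 parents calls recurse on 3 children = 27 calls
Total: 1 + 3 + 9 + 27 = 40

40


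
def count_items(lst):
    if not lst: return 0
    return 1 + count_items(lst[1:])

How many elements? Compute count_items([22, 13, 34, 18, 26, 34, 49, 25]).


count_items([22, 13, 34, 18, 26, 34, 49, 25]) = 1 + count_items([13, 34, 18, 26, 34, 49, 25])
count_items([13, 34, 18, 26, 34, 49, 25]) = 1 + count_items([34, 18, 26, 34, 49, 25])
count_items([34, 18, 26, 34, 49, 25]) = 1 + count_items([18, 26, 34, 49, 25])
count_items([18, 26, 34, 49, 25]) = 1 + count_items([26, 34, 49, 25])
count_items([26, 34, 49, 25]) = 1 + count_items([34, 49, 25])
count_items([34, 49, 25]) = 1 + count_items([49, 25])
count_items([49, 25]) = 1 + count_items([25])
count_items([25]) = 1 + count_items([])
count_items([]) = 0  (base case)
Unwinding: 1 + 1 + 1 + 1 + 1 + 1 + 1 + 1 + 0 = 8

8


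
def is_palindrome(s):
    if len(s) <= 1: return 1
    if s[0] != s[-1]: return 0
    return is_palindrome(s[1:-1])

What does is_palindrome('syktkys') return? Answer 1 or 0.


is_palindrome('syktkys'): s[0]='s' == s[-1]='s' -> check is_palindrome('yktky')
is_palindrome('yktky'): s[0]='y' == s[-1]='y' -> check is_palindrome('ktk')
is_palindrome('ktk'): s[0]='k' == s[-1]='k' -> check is_palindrome('t')
is_palindrome('t'): len <= 1 -> return 1  (base case)
Result: 1 (palindrome)

1


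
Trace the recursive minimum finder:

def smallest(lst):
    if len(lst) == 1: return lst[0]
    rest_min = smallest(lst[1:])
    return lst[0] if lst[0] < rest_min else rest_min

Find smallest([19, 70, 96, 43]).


smallest([19, 70, 96, 43]): compare 19 with smallest([70, 96, 43])
smallest([70, 96, 43]): compare 70 with smallest([96, 43])
smallest([96, 43]): compare 96 with smallest([43])
smallest([43]) = 43  (base case)
Compare 96 with 43 -> 43
Compare 70 with 43 -> 43
Compare 19 with 43 -> 19

19


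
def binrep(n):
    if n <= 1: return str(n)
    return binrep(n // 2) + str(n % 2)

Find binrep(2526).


binrep(2526) = binrep(1263) + '0'
binrep(1263) = binrep(631) + '1'
binrep(631) = binrep(315) + '1'
binrep(315) = binrep(157) + '1'
binrep(157) = binrep(78) + '1'
binrep(78) = binrep(39) + '0'
binrep(39) = binrep(19) + '1'
binrep(19) = binrep(9) + '1'
binrep(9) = binrep(4) + '1'
binrep(4) = binrep(2) + '0'
binrep(2) = binrep(1) + '0'
binrep(1) = '1'  (base case)
Concatenating: '1' + '0' + '0' + '1' + '1' + '1' + '0' + '1' + '1' + '1' + '1' + '0' = '100111011110'

100111011110


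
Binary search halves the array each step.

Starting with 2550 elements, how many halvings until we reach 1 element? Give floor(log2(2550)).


2550 / 2 = 1275
1275 / 2 = 637
637 / 2 = 318
318 / 2 = 159
159 / 2 = 79
79 / 2 = 39
39 / 2 = 19
19 / 2 = 9
9 / 2 = 4
4 / 2 = 2
2 / 2 = 1
Reached 1 after 11 halvings

11


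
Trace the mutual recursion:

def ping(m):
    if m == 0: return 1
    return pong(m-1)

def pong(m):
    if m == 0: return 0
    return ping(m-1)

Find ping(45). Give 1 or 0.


ping(45) = pong(44)
pong(44) = ping(43)
ping(43) = pong(42)
pong(42) = ping(41)
ping(41) = pong(40)
pong(40) = ping(39)
ping(39) = pong(38)
pong(38) = ping(37)
ping(37) = pong(36)
pong(36) = ping(35)
ping(35) = pong(34)
pong(34) = ping(33)
ping(33) = pong(32)
pong(32) = ping(31)
ping(31) = pong(30)
pong(30) = ping(29)
ping(29) = pong(28)
pong(28) = ping(27)
ping(27) = pong(26)
pong(26) = ping(25)
ping(25) = pong(24)
pong(24) = ping(23)
ping(23) = pong(22)
pong(22) = ping(21)
ping(21) = pong(20)
pong(20) = ping(19)
ping(19) = pong(18)
pong(18) = ping(17)
ping(17) = pong(16)
pong(16) = ping(15)
ping(15) = pong(14)
pong(14) = ping(13)
ping(13) = pong(12)
pong(12) = ping(11)
ping(11) = pong(10)
pong(10) = ping(9)
ping(9) = pong(8)
pong(8) = ping(7)
ping(7) = pong(6)
pong(6) = ping(5)
ping(5) = pong(4)
pong(4) = ping(3)
ping(3) = pong(2)
pong(2) = ping(1)
ping(1) = pong(0)
pong(0) = 0  (base case)
Result: 0

0


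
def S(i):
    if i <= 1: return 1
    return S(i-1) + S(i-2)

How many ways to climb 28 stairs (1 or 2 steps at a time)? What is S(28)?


Building up from base cases:
S(0) = 1
S(1) = 1
S(2) = S(1) + S(0) = 1 + 1 = 2
S(3) = S(2) + S(1) = 2 + 1 = 3
S(4) = S(3) + S(2) = 3 + 2 = 5
S(5) = S(4) + S(3) = 5 + 3 = 8
S(6) = S(5) + S(4) = 8 + 5 = 13
S(7) = S(6) + S(5) = 13 + 8 = 21
S(8) = S(7) + S(6) = 21 + 13 = 34
S(9) = S(8) + S(7) = 34 + 21 = 55
S(10) = S(9) + S(8) = 55 + 34 = 89
S(11) = S(10) + S(9) = 89 + 55 = 144
S(12) = S(11) + S(10) = 144 + 89 = 233
S(13) = S(12) + S(11) = 233 + 144 = 377
S(14) = S(13) + S(12) = 377 + 233 = 610
S(15) = S(14) + S(13) = 610 + 377 = 987
S(16) = S(15) + S(14) = 987 + 610 = 1597
S(17) = S(16) + S(15) = 1597 + 987 = 2584
S(18) = S(17) + S(16) = 2584 + 1597 = 4181
S(19) = S(18) + S(17) = 4181 + 2584 = 6765
S(20) = S(19) + S(18) = 6765 + 4181 = 10946
S(21) = S(20) + S(19) = 10946 + 6765 = 17711
S(22) = S(21) + S(20) = 17711 + 10946 = 28657
S(23) = S(22) + S(21) = 28657 + 17711 = 46368
S(24) = S(23) + S(22) = 46368 + 28657 = 75025
S(25) = S(24) + S(23) = 75025 + 46368 = 121393
S(26) = S(25) + S(24) = 121393 + 75025 = 196418
S(27) = S(26) + S(25) = 196418 + 121393 = 317811
S(28) = S(27) + S(26) = 317811 + 196418 = 514229

514229


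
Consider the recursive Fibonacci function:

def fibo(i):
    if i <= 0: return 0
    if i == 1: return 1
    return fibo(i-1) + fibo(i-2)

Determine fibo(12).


Computing fibo(12) bottom-up:
fibo(0) = 0
fibo(1) = 1
fibo(2) = fibo(1) + fibo(0) = 1 + 0 = 1
fibo(3) = fibo(2) + fibo(1) = 1 + 1 = 2
fibo(4) = fibo(3) + fibo(2) = 2 + 1 = 3
fibo(5) = fibo(4) + fibo(3) = 3 + 2 = 5
fibo(6) = fibo(5) + fibo(4) = 5 + 3 = 8
fibo(7) = fibo(6) + fibo(5) = 8 + 5 = 13
fibo(8) = fibo(7) + fibo(6) = 13 + 8 = 21
fibo(9) = fibo(8) + fibo(7) = 21 + 13 = 34
fibo(10) = fibo(9) + fibo(8) = 34 + 21 = 55
fibo(11) = fibo(10) + fibo(9) = 55 + 34 = 89
fibo(12) = fibo(11) + fibo(10) = 89 + 55 = 144

144


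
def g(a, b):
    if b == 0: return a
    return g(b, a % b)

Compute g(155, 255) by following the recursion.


g(155, 255) = g(255, 155)
g(255, 155) = g(155, 100)
g(155, 100) = g(100, 55)
g(100, 55) = g(55, 45)
g(55, 45) = g(45, 10)
g(45, 10) = g(10, 5)
g(10, 5) = g(5, 0)
g(5, 0) = 5  (base case)

5


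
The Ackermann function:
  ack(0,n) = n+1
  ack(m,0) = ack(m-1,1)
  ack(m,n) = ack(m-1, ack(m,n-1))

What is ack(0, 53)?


ack(0, 53) = 54
Result: ack(0, 53) = 54

54


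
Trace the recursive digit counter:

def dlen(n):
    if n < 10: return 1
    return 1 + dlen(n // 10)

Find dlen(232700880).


dlen(232700880) = 1 + dlen(23270088)
dlen(23270088) = 1 + dlen(2327008)
dlen(2327008) = 1 + dlen(232700)
dlen(232700) = 1 + dlen(23270)
dlen(23270) = 1 + dlen(2327)
dlen(2327) = 1 + dlen(232)
dlen(232) = 1 + dlen(23)
dlen(23) = 1 + dlen(2)
dlen(2) = 1  (base case: 2 < 10)
Unwinding: 1 + 1 + 1 + 1 + 1 + 1 + 1 + 1 + 1 = 9

9


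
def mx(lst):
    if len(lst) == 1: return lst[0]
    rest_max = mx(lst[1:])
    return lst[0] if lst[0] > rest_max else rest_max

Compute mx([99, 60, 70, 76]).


mx([99, 60, 70, 76]): compare 99 with mx([60, 70, 76])
mx([60, 70, 76]): compare 60 with mx([70, 76])
mx([70, 76]): compare 70 with mx([76])
mx([76]) = 76  (base case)
Compare 70 with 76 -> 76
Compare 60 with 76 -> 76
Compare 99 with 76 -> 99

99


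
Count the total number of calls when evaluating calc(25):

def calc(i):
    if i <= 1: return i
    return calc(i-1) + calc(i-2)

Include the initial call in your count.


Let C(n) = total calls for calc(n)
C(0) = 1, C(1) = 1
C(2) = 1 + C(1) + C(0) = 1 + 1 + 1 = 3
C(3) = 1 + C(2) + C(1) = 1 + 3 + 1 = 5
C(4) = 1 + C(3) + C(2) = 1 + 5 + 3 = 9
C(5) = 1 + C(4) + C(3) = 1 + 9 + 5 = 15
C(6) = 1 + C(5) + C(4) = 1 + 15 + 9 = 25
C(7) = 1 + C(6) + C(5) = 1 + 25 + 15 = 41
C(8) = 1 + C(7) + C(6) = 1 + 41 + 25 = 67
C(9) = 1 + C(8) + C(7) = 1 + 67 + 41 = 109
C(10) = 1 + C(9) + C(8) = 1 + 109 + 67 = 177
C(11) = 1 + C(10) + C(9) = 1 + 177 + 109 = 287
C(12) = 1 + C(11) + C(10) = 1 + 287 + 177 = 465
C(13) = 1 + C(12) + C(11) = 1 + 465 + 287 = 753
C(14) = 1 + C(13) + C(12) = 1 + 753 + 465 = 1219
C(15) = 1 + C(14) + C(13) = 1 + 1219 + 753 = 1973
C(16) = 1 + C(15) + C(14) = 1 + 1973 + 1219 = 3193
C(17) = 1 + C(16) + C(15) = 1 + 3193 + 1973 = 5167
C(18) = 1 + C(17) + C(16) = 1 + 5167 + 3193 = 8361
C(19) = 1 + C(18) + C(17) = 1 + 8361 + 5167 = 13529
C(20) = 1 + C(19) + C(18) = 1 + 13529 + 8361 = 21891
C(21) = 1 + C(20) + C(19) = 1 + 21891 + 13529 = 35421
C(22) = 1 + C(21) + C(20) = 1 + 35421 + 21891 = 57313
C(23) = 1 + C(22) + C(21) = 1 + 57313 + 35421 = 92735
C(24) = 1 + C(23) + C(22) = 1 + 92735 + 57313 = 150049
C(25) = 1 + C(24) + C(23) = 1 + 150049 + 92735 = 242785

242785


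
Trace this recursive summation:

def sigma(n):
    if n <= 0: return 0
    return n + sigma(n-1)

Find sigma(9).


sigma(9)
= 9 + 8 + 7 + 6 + 5 + 4 + 3 + 2 + 1 + sigma(0)
= 9 + 8 + 7 + 6 + 5 + 4 + 3 + 2 + 1 + 0
= 45

45


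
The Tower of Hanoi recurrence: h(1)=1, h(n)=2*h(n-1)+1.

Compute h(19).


h(19) = 2 * h(18) + 1
h(18) = 2 * h(17) + 1
h(17) = 2 * h(16) + 1
h(16) = 2 * h(15) + 1
h(15) = 2 * h(14) + 1
h(14) = 2 * h(13) + 1
h(13) = 2 * h(12) + 1
h(12) = 2 * h(11) + 1
h(11) = 2 * h(10) + 1
h(10) = 2 * h(9) + 1
h(9) = 2 * h(8) + 1
h(8) = 2 * h(7) + 1
h(7) = 2 * h(6) + 1
h(6) = 2 * h(5) + 1
h(5) = 2 * h(4) + 1
h(4) = 2 * h(3) + 1
h(3) = 2 * h(2) + 1
h(2) = 2 * h(1) + 1
h(1) = 1  (base case)
h(2) = 2 * 1 + 1 = 3
h(3) = 2 * 3 + 1 = 7
h(4) = 2 * 7 + 1 = 15
h(5) = 2 * 15 + 1 = 31
h(6) = 2 * 31 + 1 = 63
h(7) = 2 * 63 + 1 = 127
h(8) = 2 * 127 + 1 = 255
h(9) = 2 * 255 + 1 = 511
h(10) = 2 * 511 + 1 = 1023
h(11) = 2 * 1023 + 1 = 2047
h(12) = 2 * 2047 + 1 = 4095
h(13) = 2 * 4095 + 1 = 8191
h(14) = 2 * 8191 + 1 = 16383
h(15) = 2 * 16383 + 1 = 32767
h(16) = 2 * 32767 + 1 = 65535
h(17) = 2 * 65535 + 1 = 131071
h(18) = 2 * 131071 + 1 = 262143
h(19) = 2 * 262143 + 1 = 524287

524287


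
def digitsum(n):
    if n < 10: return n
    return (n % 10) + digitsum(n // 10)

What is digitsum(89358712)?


digitsum(89358712) = 2 + digitsum(8935871)
digitsum(8935871) = 1 + digitsum(893587)
digitsum(893587) = 7 + digitsum(89358)
digitsum(89358) = 8 + digitsum(8935)
digitsum(8935) = 5 + digitsum(893)
digitsum(893) = 3 + digitsum(89)
digitsum(89) = 9 + digitsum(8)
digitsum(8) = 8  (base case)
Total: 2 + 1 + 7 + 8 + 5 + 3 + 9 + 8 = 43

43


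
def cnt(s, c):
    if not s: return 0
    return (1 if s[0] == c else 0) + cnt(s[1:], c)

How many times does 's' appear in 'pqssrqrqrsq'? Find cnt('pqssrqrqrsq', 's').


s[0]='p' != 's' -> 0
s[0]='q' != 's' -> 0
s[0]='s' == 's' -> 1
s[0]='s' == 's' -> 1
s[0]='r' != 's' -> 0
s[0]='q' != 's' -> 0
s[0]='r' != 's' -> 0
s[0]='q' != 's' -> 0
s[0]='r' != 's' -> 0
s[0]='s' == 's' -> 1
s[0]='q' != 's' -> 0
Sum: 0 + 0 + 1 + 1 + 0 + 0 + 0 + 0 + 0 + 1 + 0 = 3

3


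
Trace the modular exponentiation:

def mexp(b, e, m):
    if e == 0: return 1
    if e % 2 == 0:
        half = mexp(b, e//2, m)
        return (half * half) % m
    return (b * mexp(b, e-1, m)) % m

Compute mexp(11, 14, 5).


mexp(11, 14, 5): e is even, compute mexp(11, 7, 5)
  mexp(11, 7, 5): e is odd, compute mexp(11, 6, 5)
    mexp(11, 6, 5): e is even, compute mexp(11, 3, 5)
      mexp(11, 3, 5): e is odd, compute mexp(11, 2, 5)
        mexp(11, 2, 5): e is even, compute mexp(11, 1, 5)
          mexp(11, 1, 5): e is odd, compute mexp(11, 0, 5)
          mexp(11, 0, 5) = 1
          (11 * 1) % 5 = 1
        half=1, (1*1) % 5 = 1
      (11 * 1) % 5 = 1
    half=1, (1*1) % 5 = 1
  (11 * 1) % 5 = 1
half=1, (1*1) % 5 = 1

1


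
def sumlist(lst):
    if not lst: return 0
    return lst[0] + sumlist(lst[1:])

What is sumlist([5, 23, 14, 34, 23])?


sumlist([5, 23, 14, 34, 23]) = 5 + sumlist([23, 14, 34, 23])
sumlist([23, 14, 34, 23]) = 23 + sumlist([14, 34, 23])
sumlist([14, 34, 23]) = 14 + sumlist([34, 23])
sumlist([34, 23]) = 34 + sumlist([23])
sumlist([23]) = 23 + sumlist([])
sumlist([]) = 0  (base case)
Total: 5 + 23 + 14 + 34 + 23 + 0 = 99

99


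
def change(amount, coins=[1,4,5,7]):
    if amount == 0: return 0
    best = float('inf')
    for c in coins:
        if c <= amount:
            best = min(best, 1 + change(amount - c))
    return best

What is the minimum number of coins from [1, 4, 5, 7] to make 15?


Building up with DP:
change(0) = 0
change(1) = min(1+change(0)=1+0=1) = 1
change(2) = min(1+change(1)=1+1=2) = 2
change(3) = min(1+change(2)=1+2=3) = 3
change(4) = min(1+change(3)=1+3=4, 1+change(0)=1+0=1) = 1
change(5) = min(1+change(4)=1+1=2, 1+change(1)=1+1=2, 1+change(0)=1+0=1) = 1
change(6) = min(1+change(5)=1+1=2, 1+change(2)=1+2=3, 1+change(1)=1+1=2) = 2
change(7) = min(1+change(6)=1+2=3, 1+change(3)=1+3=4, 1+change(2)=1+2=3, 1+change(0)=1+0=1) = 1
change(8) = min(1+change(7)=1+1=2, 1+change(4)=1+1=2, 1+change(3)=1+3=4, 1+change(1)=1+1=2) = 2
change(9) = min(1+change(8)=1+2=3, 1+change(5)=1+1=2, 1+change(4)=1+1=2, 1+change(2)=1+2=3) = 2
change(10) = min(1+change(9)=1+2=3, 1+change(6)=1+2=3, 1+change(5)=1+1=2, 1+change(3)=1+3=4) = 2
change(11) = min(1+change(10)=1+2=3, 1+change(7)=1+1=2, 1+change(6)=1+2=3, 1+change(4)=1+1=2) = 2
change(12) = min(1+change(11)=1+2=3, 1+change(8)=1+2=3, 1+change(7)=1+1=2, 1+change(5)=1+1=2) = 2
change(13) = min(1+change(12)=1+2=3, 1+change(9)=1+2=3, 1+change(8)=1+2=3, 1+change(6)=1+2=3) = 3
change(14) = min(1+change(13)=1+3=4, 1+change(10)=1+2=3, 1+change(9)=1+2=3, 1+change(7)=1+1=2) = 2
change(15) = min(1+change(14)=1+2=3, 1+change(11)=1+2=3, 1+change(10)=1+2=3, 1+change(8)=1+2=3) = 3

3


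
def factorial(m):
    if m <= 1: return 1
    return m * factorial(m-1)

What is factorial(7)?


factorial(7)
= 7 * factorial(6)
= 7 * 6 * factorial(5)
= 7 * 6 * 5 * factorial(4)
= 7 * 6 * 5 * 4 * factorial(3)
= 7 * 6 * 5 * 4 * 3 * factorial(2)
= 7 * 6 * 5 * 4 * 3 * 2 * factorial(1)
= 7 * 6 * 5 * 4 * 3 * 2 * 1
= 5040

5040


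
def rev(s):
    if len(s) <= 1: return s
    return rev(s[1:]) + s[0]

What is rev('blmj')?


rev('blmj') = rev('lmj') + 'b'
rev('lmj') = rev('mj') + 'l'
rev('mj') = rev('j') + 'm'
rev('j') = 'j'  (base case)
Concatenating: 'j' + 'm' + 'l' + 'b' = 'jmlb'

jmlb


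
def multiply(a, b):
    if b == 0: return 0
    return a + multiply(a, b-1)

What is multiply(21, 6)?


multiply(21, 6) = 21 + multiply(21, 5)
multiply(21, 5) = 21 + multiply(21, 4)
multiply(21, 4) = 21 + multiply(21, 3)
multiply(21, 3) = 21 + multiply(21, 2)
multiply(21, 2) = 21 + multiply(21, 1)
multiply(21, 1) = 21 + multiply(21, 0)
multiply(21, 0) = 0  (base case)
Total: 21 + 21 + 21 + 21 + 21 + 21 + 0 = 126

126


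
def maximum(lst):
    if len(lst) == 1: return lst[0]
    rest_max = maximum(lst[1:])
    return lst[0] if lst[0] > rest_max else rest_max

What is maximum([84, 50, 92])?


maximum([84, 50, 92]): compare 84 with maximum([50, 92])
maximum([50, 92]): compare 50 with maximum([92])
maximum([92]) = 92  (base case)
Compare 50 with 92 -> 92
Compare 84 with 92 -> 92

92


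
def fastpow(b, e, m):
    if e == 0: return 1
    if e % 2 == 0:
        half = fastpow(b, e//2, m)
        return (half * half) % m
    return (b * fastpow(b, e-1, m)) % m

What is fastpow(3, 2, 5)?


fastpow(3, 2, 5): e is even, compute fastpow(3, 1, 5)
  fastpow(3, 1, 5): e is odd, compute fastpow(3, 0, 5)
    fastpow(3, 0, 5) = 1
  (3 * 1) % 5 = 3
half=3, (3*3) % 5 = 4

4


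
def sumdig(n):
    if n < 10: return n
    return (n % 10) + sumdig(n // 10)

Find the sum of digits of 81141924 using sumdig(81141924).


sumdig(81141924) = 4 + sumdig(8114192)
sumdig(8114192) = 2 + sumdig(811419)
sumdig(811419) = 9 + sumdig(81141)
sumdig(81141) = 1 + sumdig(8114)
sumdig(8114) = 4 + sumdig(811)
sumdig(811) = 1 + sumdig(81)
sumdig(81) = 1 + sumdig(8)
sumdig(8) = 8  (base case)
Total: 4 + 2 + 9 + 1 + 4 + 1 + 1 + 8 = 30

30


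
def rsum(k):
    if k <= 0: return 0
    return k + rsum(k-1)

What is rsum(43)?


rsum(43)
= 43 + 42 + 41 + 40 + 39 + 38 + 37 + 36 + 35 + 34 + 33 + 32 + 31 + 30 + 29 + 28 + 27 + 26 + 25 + 24 + 23 + 22 + 21 + 20 + 19 + 18 + 17 + 16 + 15 + 14 + 13 + 12 + 11 + 10 + 9 + 8 + 7 + 6 + 5 + 4 + 3 + 2 + 1 + rsum(0)
= 43 + 42 + 41 + 40 + 39 + 38 + 37 + 36 + 35 + 34 + 33 + 32 + 31 + 30 + 29 + 28 + 27 + 26 + 25 + 24 + 23 + 22 + 21 + 20 + 19 + 18 + 17 + 16 + 15 + 14 + 13 + 12 + 11 + 10 + 9 + 8 + 7 + 6 + 5 + 4 + 3 + 2 + 1 + 0
= 946

946


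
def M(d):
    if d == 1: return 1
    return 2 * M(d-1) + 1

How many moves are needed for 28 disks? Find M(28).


M(28) = 2 * M(27) + 1
M(27) = 2 * M(26) + 1
M(26) = 2 * M(25) + 1
M(25) = 2 * M(24) + 1
M(24) = 2 * M(23) + 1
M(23) = 2 * M(22) + 1
M(22) = 2 * M(21) + 1
M(21) = 2 * M(20) + 1
M(20) = 2 * M(19) + 1
M(19) = 2 * M(18) + 1
M(18) = 2 * M(17) + 1
M(17) = 2 * M(16) + 1
M(16) = 2 * M(15) + 1
M(15) = 2 * M(14) + 1
M(14) = 2 * M(13) + 1
M(13) = 2 * M(12) + 1
M(12) = 2 * M(11) + 1
M(11) = 2 * M(10) + 1
M(10) = 2 * M(9) + 1
M(9) = 2 * M(8) + 1
M(8) = 2 * M(7) + 1
M(7) = 2 * M(6) + 1
M(6) = 2 * M(5) + 1
M(5) = 2 * M(4) + 1
M(4) = 2 * M(3) + 1
M(3) = 2 * M(2) + 1
M(2) = 2 * M(1) + 1
M(1) = 1  (base case)
M(2) = 2 * 1 + 1 = 3
M(3) = 2 * 3 + 1 = 7
M(4) = 2 * 7 + 1 = 15
M(5) = 2 * 15 + 1 = 31
M(6) = 2 * 31 + 1 = 63
M(7) = 2 * 63 + 1 = 127
M(8) = 2 * 127 + 1 = 255
M(9) = 2 * 255 + 1 = 511
M(10) = 2 * 511 + 1 = 1023
M(11) = 2 * 1023 + 1 = 2047
M(12) = 2 * 2047 + 1 = 4095
M(13) = 2 * 4095 + 1 = 8191
M(14) = 2 * 8191 + 1 = 16383
M(15) = 2 * 16383 + 1 = 32767
M(16) = 2 * 32767 + 1 = 65535
M(17) = 2 * 65535 + 1 = 131071
M(18) = 2 * 131071 + 1 = 262143
M(19) = 2 * 262143 + 1 = 524287
M(20) = 2 * 524287 + 1 = 1048575
M(21) = 2 * 1048575 + 1 = 2097151
M(22) = 2 * 2097151 + 1 = 4194303
M(23) = 2 * 4194303 + 1 = 8388607
M(24) = 2 * 8388607 + 1 = 16777215
M(25) = 2 * 16777215 + 1 = 33554431
M(26) = 2 * 33554431 + 1 = 67108863
M(27) = 2 * 67108863 + 1 = 134217727
M(28) = 2 * 134217727 + 1 = 268435455

268435455


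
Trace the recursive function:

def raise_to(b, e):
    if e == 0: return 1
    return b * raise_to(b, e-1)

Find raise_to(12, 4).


raise_to(12, 4)
= 12 * raise_to(12, 3)
= 12 * 12 * raise_to(12, 2)
= 12 * 12 * 12 * raise_to(12, 1)
= 12 * 12 * 12 * 12 * raise_to(12, 0)
= 12 * 12 * 12 * 12 * 1
= 20736

20736


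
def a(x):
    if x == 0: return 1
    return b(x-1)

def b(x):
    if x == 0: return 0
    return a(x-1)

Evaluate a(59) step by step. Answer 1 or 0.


a(59) = b(58)
b(58) = a(57)
a(57) = b(56)
b(56) = a(55)
a(55) = b(54)
b(54) = a(53)
a(53) = b(52)
b(52) = a(51)
a(51) = b(50)
b(50) = a(49)
a(49) = b(48)
b(48) = a(47)
a(47) = b(46)
b(46) = a(45)
a(45) = b(44)
b(44) = a(43)
a(43) = b(42)
b(42) = a(41)
a(41) = b(40)
b(40) = a(39)
a(39) = b(38)
b(38) = a(37)
a(37) = b(36)
b(36) = a(35)
a(35) = b(34)
b(34) = a(33)
a(33) = b(32)
b(32) = a(31)
a(31) = b(30)
b(30) = a(29)
a(29) = b(28)
b(28) = a(27)
a(27) = b(26)
b(26) = a(25)
a(25) = b(24)
b(24) = a(23)
a(23) = b(22)
b(22) = a(21)
a(21) = b(20)
b(20) = a(19)
a(19) = b(18)
b(18) = a(17)
a(17) = b(16)
b(16) = a(15)
a(15) = b(14)
b(14) = a(13)
a(13) = b(12)
b(12) = a(11)
a(11) = b(10)
b(10) = a(9)
a(9) = b(8)
b(8) = a(7)
a(7) = b(6)
b(6) = a(5)
a(5) = b(4)
b(4) = a(3)
a(3) = b(2)
b(2) = a(1)
a(1) = b(0)
b(0) = 0  (base case)
Result: 0

0


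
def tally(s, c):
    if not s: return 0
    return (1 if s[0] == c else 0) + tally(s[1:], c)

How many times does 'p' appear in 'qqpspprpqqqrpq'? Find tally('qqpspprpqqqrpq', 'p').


s[0]='q' != 'p' -> 0
s[0]='q' != 'p' -> 0
s[0]='p' == 'p' -> 1
s[0]='s' != 'p' -> 0
s[0]='p' == 'p' -> 1
s[0]='p' == 'p' -> 1
s[0]='r' != 'p' -> 0
s[0]='p' == 'p' -> 1
s[0]='q' != 'p' -> 0
s[0]='q' != 'p' -> 0
s[0]='q' != 'p' -> 0
s[0]='r' != 'p' -> 0
s[0]='p' == 'p' -> 1
s[0]='q' != 'p' -> 0
Sum: 0 + 0 + 1 + 0 + 1 + 1 + 0 + 1 + 0 + 0 + 0 + 0 + 1 + 0 = 5

5


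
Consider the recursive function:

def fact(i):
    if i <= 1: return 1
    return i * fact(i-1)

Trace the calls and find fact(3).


fact(3)
= 3 * fact(2)
= 3 * 2 * fact(1)
= 3 * 2 * 1
= 6

6


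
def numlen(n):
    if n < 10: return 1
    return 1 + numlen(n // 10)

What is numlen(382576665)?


numlen(382576665) = 1 + numlen(38257666)
numlen(38257666) = 1 + numlen(3825766)
numlen(3825766) = 1 + numlen(382576)
numlen(382576) = 1 + numlen(38257)
numlen(38257) = 1 + numlen(3825)
numlen(3825) = 1 + numlen(382)
numlen(382) = 1 + numlen(38)
numlen(38) = 1 + numlen(3)
numlen(3) = 1  (base case: 3 < 10)
Unwinding: 1 + 1 + 1 + 1 + 1 + 1 + 1 + 1 + 1 = 9

9


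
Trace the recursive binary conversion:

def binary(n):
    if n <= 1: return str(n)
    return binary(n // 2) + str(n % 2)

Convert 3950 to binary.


binary(3950) = binary(1975) + '0'
binary(1975) = binary(987) + '1'
binary(987) = binary(493) + '1'
binary(493) = binary(246) + '1'
binary(246) = binary(123) + '0'
binary(123) = binary(61) + '1'
binary(61) = binary(30) + '1'
binary(30) = binary(15) + '0'
binary(15) = binary(7) + '1'
binary(7) = binary(3) + '1'
binary(3) = binary(1) + '1'
binary(1) = '1'  (base case)
Concatenating: '1' + '1' + '1' + '1' + '0' + '1' + '1' + '0' + '1' + '1' + '1' + '0' = '111101101110'

111101101110


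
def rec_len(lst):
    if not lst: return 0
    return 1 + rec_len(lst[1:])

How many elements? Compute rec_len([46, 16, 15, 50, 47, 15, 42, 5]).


rec_len([46, 16, 15, 50, 47, 15, 42, 5]) = 1 + rec_len([16, 15, 50, 47, 15, 42, 5])
rec_len([16, 15, 50, 47, 15, 42, 5]) = 1 + rec_len([15, 50, 47, 15, 42, 5])
rec_len([15, 50, 47, 15, 42, 5]) = 1 + rec_len([50, 47, 15, 42, 5])
rec_len([50, 47, 15, 42, 5]) = 1 + rec_len([47, 15, 42, 5])
rec_len([47, 15, 42, 5]) = 1 + rec_len([15, 42, 5])
rec_len([15, 42, 5]) = 1 + rec_len([42, 5])
rec_len([42, 5]) = 1 + rec_len([5])
rec_len([5]) = 1 + rec_len([])
rec_len([]) = 0  (base case)
Unwinding: 1 + 1 + 1 + 1 + 1 + 1 + 1 + 1 + 0 = 8

8


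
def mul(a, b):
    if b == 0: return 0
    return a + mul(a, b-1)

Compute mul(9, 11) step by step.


mul(9, 11) = 9 + mul(9, 10)
mul(9, 10) = 9 + mul(9, 9)
mul(9, 9) = 9 + mul(9, 8)
mul(9, 8) = 9 + mul(9, 7)
mul(9, 7) = 9 + mul(9, 6)
mul(9, 6) = 9 + mul(9, 5)
mul(9, 5) = 9 + mul(9, 4)
mul(9, 4) = 9 + mul(9, 3)
mul(9, 3) = 9 + mul(9, 2)
mul(9, 2) = 9 + mul(9, 1)
mul(9, 1) = 9 + mul(9, 0)
mul(9, 0) = 0  (base case)
Total: 9 + 9 + 9 + 9 + 9 + 9 + 9 + 9 + 9 + 9 + 9 + 0 = 99

99


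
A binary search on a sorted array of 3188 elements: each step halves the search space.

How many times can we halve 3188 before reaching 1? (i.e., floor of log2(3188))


3188 / 2 = 1594
1594 / 2 = 797
797 / 2 = 398
398 / 2 = 199
199 / 2 = 99
99 / 2 = 49
49 / 2 = 24
24 / 2 = 12
12 / 2 = 6
6 / 2 = 3
3 / 2 = 1
Reached 1 after 11 halvings

11


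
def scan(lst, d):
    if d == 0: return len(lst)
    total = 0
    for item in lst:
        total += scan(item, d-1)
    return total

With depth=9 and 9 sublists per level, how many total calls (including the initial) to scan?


At depth 0 (root): 1 call
At depth 1: each of 1 parents calls scan on 9 children = 9 calls
At depth 2: each of 9 parents calls scan on 9 children = 81 calls
At depth 3: each of 81 parents calls scan on 9 children = 729 calls
At depth 4: each of 729 parents calls scan on 9 children = 6561 calls
At depth 5: each of 6561 parents calls scan on 9 children = 59049 calls
At depth 6: each of 59049 parents calls scan on 9 children = 531441 calls
At depth 7: each of 531441 parents calls scan on 9 children = 4782969 calls
At depth 8: each of 4782969 parents calls scan on 9 children = 43046721 calls
At depth 9: each of 43046721 parents calls scan on 9 children = 387420489 calls
Total: 1 + 9 + 81 + 729 + 6561 + 59049 + 531441 + 4782969 + 43046721 + 387420489 = 435848050

435848050


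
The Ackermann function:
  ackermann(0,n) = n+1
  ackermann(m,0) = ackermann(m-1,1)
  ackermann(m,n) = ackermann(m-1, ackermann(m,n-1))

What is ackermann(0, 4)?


ackermann(0, 4) = 5
Result: ackermann(0, 4) = 5

5


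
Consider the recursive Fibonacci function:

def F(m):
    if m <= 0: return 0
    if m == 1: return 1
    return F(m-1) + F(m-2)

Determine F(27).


Computing F(27) bottom-up:
F(0) = 0
F(1) = 1
F(2) = F(1) + F(0) = 1 + 0 = 1
F(3) = F(2) + F(1) = 1 + 1 = 2
F(4) = F(3) + F(2) = 2 + 1 = 3
F(5) = F(4) + F(3) = 3 + 2 = 5
F(6) = F(5) + F(4) = 5 + 3 = 8
F(7) = F(6) + F(5) = 8 + 5 = 13
F(8) = F(7) + F(6) = 13 + 8 = 21
F(9) = F(8) + F(7) = 21 + 13 = 34
F(10) = F(9) + F(8) = 34 + 21 = 55
F(11) = F(10) + F(9) = 55 + 34 = 89
F(12) = F(11) + F(10) = 89 + 55 = 144
F(13) = F(12) + F(11) = 144 + 89 = 233
F(14) = F(13) + F(12) = 233 + 144 = 377
F(15) = F(14) + F(13) = 377 + 233 = 610
F(16) = F(15) + F(14) = 610 + 377 = 987
F(17) = F(16) + F(15) = 987 + 610 = 1597
F(18) = F(17) + F(16) = 1597 + 987 = 2584
F(19) = F(18) + F(17) = 2584 + 1597 = 4181
F(20) = F(19) + F(18) = 4181 + 2584 = 6765
F(21) = F(20) + F(19) = 6765 + 4181 = 10946
F(22) = F(21) + F(20) = 10946 + 6765 = 17711
F(23) = F(22) + F(21) = 17711 + 10946 = 28657
F(24) = F(23) + F(22) = 28657 + 17711 = 46368
F(25) = F(24) + F(23) = 46368 + 28657 = 75025
F(26) = F(25) + F(24) = 75025 + 46368 = 121393
F(27) = F(26) + F(25) = 121393 + 75025 = 196418

196418


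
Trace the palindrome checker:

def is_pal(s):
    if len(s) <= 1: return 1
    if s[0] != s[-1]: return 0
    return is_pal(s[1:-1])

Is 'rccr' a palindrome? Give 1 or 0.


is_pal('rccr'): s[0]='r' == s[-1]='r' -> check is_pal('cc')
is_pal('cc'): s[0]='c' == s[-1]='c' -> check is_pal('')
is_pal(''): len <= 1 -> return 1  (base case)
Result: 1 (palindrome)

1


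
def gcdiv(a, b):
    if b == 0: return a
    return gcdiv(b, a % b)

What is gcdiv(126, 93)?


gcdiv(126, 93) = gcdiv(93, 33)
gcdiv(93, 33) = gcdiv(33, 27)
gcdiv(33, 27) = gcdiv(27, 6)
gcdiv(27, 6) = gcdiv(6, 3)
gcdiv(6, 3) = gcdiv(3, 0)
gcdiv(3, 0) = 3  (base case)

3


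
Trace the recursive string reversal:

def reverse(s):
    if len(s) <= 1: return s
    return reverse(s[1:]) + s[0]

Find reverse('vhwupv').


reverse('vhwupv') = reverse('hwupv') + 'v'
reverse('hwupv') = reverse('wupv') + 'h'
reverse('wupv') = reverse('upv') + 'w'
reverse('upv') = reverse('pv') + 'u'
reverse('pv') = reverse('v') + 'p'
reverse('v') = 'v'  (base case)
Concatenating: 'v' + 'p' + 'u' + 'w' + 'h' + 'v' = 'vpuwhv'

vpuwhv


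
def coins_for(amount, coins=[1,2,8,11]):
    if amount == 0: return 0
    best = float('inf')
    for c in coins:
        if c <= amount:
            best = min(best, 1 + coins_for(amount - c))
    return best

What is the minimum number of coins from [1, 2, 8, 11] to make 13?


Building up with DP:
coins_for(0) = 0
coins_for(1) = min(1+coins_for(0)=1+0=1) = 1
coins_for(2) = min(1+coins_for(1)=1+1=2, 1+coins_for(0)=1+0=1) = 1
coins_for(3) = min(1+coins_for(2)=1+1=2, 1+coins_for(1)=1+1=2) = 2
coins_for(4) = min(1+coins_for(3)=1+2=3, 1+coins_for(2)=1+1=2) = 2
coins_for(5) = min(1+coins_for(4)=1+2=3, 1+coins_for(3)=1+2=3) = 3
coins_for(6) = min(1+coins_for(5)=1+3=4, 1+coins_for(4)=1+2=3) = 3
coins_for(7) = min(1+coins_for(6)=1+3=4, 1+coins_for(5)=1+3=4) = 4
coins_for(8) = min(1+coins_for(7)=1+4=5, 1+coins_for(6)=1+3=4, 1+coins_for(0)=1+0=1) = 1
coins_for(9) = min(1+coins_for(8)=1+1=2, 1+coins_for(7)=1+4=5, 1+coins_for(1)=1+1=2) = 2
coins_for(10) = min(1+coins_for(9)=1+2=3, 1+coins_for(8)=1+1=2, 1+coins_for(2)=1+1=2) = 2
coins_for(11) = min(1+coins_for(10)=1+2=3, 1+coins_for(9)=1+2=3, 1+coins_for(3)=1+2=3, 1+coins_for(0)=1+0=1) = 1
coins_for(12) = min(1+coins_for(11)=1+1=2, 1+coins_for(10)=1+2=3, 1+coins_for(4)=1+2=3, 1+coins_for(1)=1+1=2) = 2
coins_for(13) = min(1+coins_for(12)=1+2=3, 1+coins_for(11)=1+1=2, 1+coins_for(5)=1+3=4, 1+coins_for(2)=1+1=2) = 2

2


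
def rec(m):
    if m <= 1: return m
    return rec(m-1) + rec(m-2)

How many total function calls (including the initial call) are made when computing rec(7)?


Let C(n) = total calls for rec(n)
C(0) = 1, C(1) = 1
C(2) = 1 + C(1) + C(0) = 1 + 1 + 1 = 3
C(3) = 1 + C(2) + C(1) = 1 + 3 + 1 = 5
C(4) = 1 + C(3) + C(2) = 1 + 5 + 3 = 9
C(5) = 1 + C(4) + C(3) = 1 + 9 + 5 = 15
C(6) = 1 + C(5) + C(4) = 1 + 15 + 9 = 25
C(7) = 1 + C(6) + C(5) = 1 + 25 + 15 = 41

41


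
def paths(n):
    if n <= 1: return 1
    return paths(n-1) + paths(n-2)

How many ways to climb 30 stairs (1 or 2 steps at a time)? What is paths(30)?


Building up from base cases:
paths(0) = 1
paths(1) = 1
paths(2) = paths(1) + paths(0) = 1 + 1 = 2
paths(3) = paths(2) + paths(1) = 2 + 1 = 3
paths(4) = paths(3) + paths(2) = 3 + 2 = 5
paths(5) = paths(4) + paths(3) = 5 + 3 = 8
paths(6) = paths(5) + paths(4) = 8 + 5 = 13
paths(7) = paths(6) + paths(5) = 13 + 8 = 21
paths(8) = paths(7) + paths(6) = 21 + 13 = 34
paths(9) = paths(8) + paths(7) = 34 + 21 = 55
paths(10) = paths(9) + paths(8) = 55 + 34 = 89
paths(11) = paths(10) + paths(9) = 89 + 55 = 144
paths(12) = paths(11) + paths(10) = 144 + 89 = 233
paths(13) = paths(12) + paths(11) = 233 + 144 = 377
paths(14) = paths(13) + paths(12) = 377 + 233 = 610
paths(15) = paths(14) + paths(13) = 610 + 377 = 987
paths(16) = paths(15) + paths(14) = 987 + 610 = 1597
paths(17) = paths(16) + paths(15) = 1597 + 987 = 2584
paths(18) = paths(17) + paths(16) = 2584 + 1597 = 4181
paths(19) = paths(18) + paths(17) = 4181 + 2584 = 6765
paths(20) = paths(19) + paths(18) = 6765 + 4181 = 10946
paths(21) = paths(20) + paths(19) = 10946 + 6765 = 17711
paths(22) = paths(21) + paths(20) = 17711 + 10946 = 28657
paths(23) = paths(22) + paths(21) = 28657 + 17711 = 46368
paths(24) = paths(23) + paths(22) = 46368 + 28657 = 75025
paths(25) = paths(24) + paths(23) = 75025 + 46368 = 121393
paths(26) = paths(25) + paths(24) = 121393 + 75025 = 196418
paths(27) = paths(26) + paths(25) = 196418 + 121393 = 317811
paths(28) = paths(27) + paths(26) = 317811 + 196418 = 514229
paths(29) = paths(28) + paths(27) = 514229 + 317811 = 832040
paths(30) = paths(29) + paths(28) = 832040 + 514229 = 1346269

1346269


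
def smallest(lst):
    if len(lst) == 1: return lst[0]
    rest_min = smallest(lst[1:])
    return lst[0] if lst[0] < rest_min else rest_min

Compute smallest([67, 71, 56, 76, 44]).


smallest([67, 71, 56, 76, 44]): compare 67 with smallest([71, 56, 76, 44])
smallest([71, 56, 76, 44]): compare 71 with smallest([56, 76, 44])
smallest([56, 76, 44]): compare 56 with smallest([76, 44])
smallest([76, 44]): compare 76 with smallest([44])
smallest([44]) = 44  (base case)
Compare 76 with 44 -> 44
Compare 56 with 44 -> 44
Compare 71 with 44 -> 44
Compare 67 with 44 -> 44

44


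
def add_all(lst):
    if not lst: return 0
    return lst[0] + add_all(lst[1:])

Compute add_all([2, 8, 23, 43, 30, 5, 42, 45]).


add_all([2, 8, 23, 43, 30, 5, 42, 45]) = 2 + add_all([8, 23, 43, 30, 5, 42, 45])
add_all([8, 23, 43, 30, 5, 42, 45]) = 8 + add_all([23, 43, 30, 5, 42, 45])
add_all([23, 43, 30, 5, 42, 45]) = 23 + add_all([43, 30, 5, 42, 45])
add_all([43, 30, 5, 42, 45]) = 43 + add_all([30, 5, 42, 45])
add_all([30, 5, 42, 45]) = 30 + add_all([5, 42, 45])
add_all([5, 42, 45]) = 5 + add_all([42, 45])
add_all([42, 45]) = 42 + add_all([45])
add_all([45]) = 45 + add_all([])
add_all([]) = 0  (base case)
Total: 2 + 8 + 23 + 43 + 30 + 5 + 42 + 45 + 0 = 198

198


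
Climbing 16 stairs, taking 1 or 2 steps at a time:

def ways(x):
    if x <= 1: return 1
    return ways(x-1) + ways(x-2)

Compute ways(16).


Building up from base cases:
ways(0) = 1
ways(1) = 1
ways(2) = ways(1) + ways(0) = 1 + 1 = 2
ways(3) = ways(2) + ways(1) = 2 + 1 = 3
ways(4) = ways(3) + ways(2) = 3 + 2 = 5
ways(5) = ways(4) + ways(3) = 5 + 3 = 8
ways(6) = ways(5) + ways(4) = 8 + 5 = 13
ways(7) = ways(6) + ways(5) = 13 + 8 = 21
ways(8) = ways(7) + ways(6) = 21 + 13 = 34
ways(9) = ways(8) + ways(7) = 34 + 21 = 55
ways(10) = ways(9) + ways(8) = 55 + 34 = 89
ways(11) = ways(10) + ways(9) = 89 + 55 = 144
ways(12) = ways(11) + ways(10) = 144 + 89 = 233
ways(13) = ways(12) + ways(11) = 233 + 144 = 377
ways(14) = ways(13) + ways(12) = 377 + 233 = 610
ways(15) = ways(14) + ways(13) = 610 + 377 = 987
ways(16) = ways(15) + ways(14) = 987 + 610 = 1597

1597
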